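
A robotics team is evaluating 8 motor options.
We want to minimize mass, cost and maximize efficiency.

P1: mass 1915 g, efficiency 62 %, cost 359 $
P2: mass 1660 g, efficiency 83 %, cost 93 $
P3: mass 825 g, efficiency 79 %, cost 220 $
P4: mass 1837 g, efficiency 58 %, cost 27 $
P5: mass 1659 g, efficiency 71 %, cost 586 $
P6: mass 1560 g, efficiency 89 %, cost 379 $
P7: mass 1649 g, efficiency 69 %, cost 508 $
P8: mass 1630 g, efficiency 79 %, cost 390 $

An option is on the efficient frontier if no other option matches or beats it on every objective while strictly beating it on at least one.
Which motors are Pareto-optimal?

P1: dominated by P2 (mass 1660≤1915, efficiency 83≥62, cost 93≤359).
P2: not dominated.
P3: not dominated (best mass).
P4: not dominated (best cost).
P5: dominated by P3 (mass 825≤1659, efficiency 79≥71, cost 220≤586).
P6: not dominated (best efficiency).
P7: dominated by P3 (mass 825≤1649, efficiency 79≥69, cost 220≤508).
P8: dominated by P3 (mass 825≤1630, efficiency 79≥79, cost 220≤390).

P2, P3, P4, P6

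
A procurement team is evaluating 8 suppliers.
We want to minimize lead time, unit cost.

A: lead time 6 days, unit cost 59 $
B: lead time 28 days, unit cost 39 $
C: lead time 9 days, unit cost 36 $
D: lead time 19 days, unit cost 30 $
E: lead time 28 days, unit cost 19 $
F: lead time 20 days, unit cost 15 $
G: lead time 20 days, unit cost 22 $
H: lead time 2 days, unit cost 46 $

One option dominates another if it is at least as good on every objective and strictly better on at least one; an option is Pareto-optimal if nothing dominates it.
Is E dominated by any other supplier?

F vs E: lead time 20≤28, unit cost 15≤19 — F is at least as good on every objective and strictly better on at least one, so F dominates E.

Yes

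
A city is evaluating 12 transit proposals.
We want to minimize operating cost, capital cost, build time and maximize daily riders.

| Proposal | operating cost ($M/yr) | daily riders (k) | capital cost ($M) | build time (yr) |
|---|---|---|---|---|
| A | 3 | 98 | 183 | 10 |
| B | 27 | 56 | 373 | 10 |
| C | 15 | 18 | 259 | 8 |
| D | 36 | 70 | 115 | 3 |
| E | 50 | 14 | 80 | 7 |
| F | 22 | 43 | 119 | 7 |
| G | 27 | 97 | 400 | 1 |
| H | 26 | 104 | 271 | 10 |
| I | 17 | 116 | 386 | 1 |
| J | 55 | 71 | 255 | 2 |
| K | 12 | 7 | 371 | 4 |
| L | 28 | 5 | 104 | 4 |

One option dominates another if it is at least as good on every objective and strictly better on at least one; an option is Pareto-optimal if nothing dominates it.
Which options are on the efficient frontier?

A, C, D, E, F, H, I, J, K, L

A: not dominated (best operating cost).
B: dominated by A (operating cost 3≤27, daily riders 98≥56, capital cost 183≤373, build time 10≤10).
C: not dominated.
D: not dominated.
E: not dominated (best capital cost).
F: not dominated.
G: dominated by I (operating cost 17≤27, daily riders 116≥97, capital cost 386≤400, build time 1≤1).
H: not dominated.
I: not dominated (best daily riders).
J: not dominated.
K: not dominated.
L: not dominated.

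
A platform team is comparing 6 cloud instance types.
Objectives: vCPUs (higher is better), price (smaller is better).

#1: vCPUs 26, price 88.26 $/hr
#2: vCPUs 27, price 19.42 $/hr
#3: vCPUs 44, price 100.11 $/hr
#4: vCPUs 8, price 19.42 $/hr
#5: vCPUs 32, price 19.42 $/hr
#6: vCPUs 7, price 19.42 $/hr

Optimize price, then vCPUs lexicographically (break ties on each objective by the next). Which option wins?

#5

First minimize price: best is 19.42, kept {#2, #4, #5, #6}.
Then maximize vCPUs: best is 32, kept {#5}.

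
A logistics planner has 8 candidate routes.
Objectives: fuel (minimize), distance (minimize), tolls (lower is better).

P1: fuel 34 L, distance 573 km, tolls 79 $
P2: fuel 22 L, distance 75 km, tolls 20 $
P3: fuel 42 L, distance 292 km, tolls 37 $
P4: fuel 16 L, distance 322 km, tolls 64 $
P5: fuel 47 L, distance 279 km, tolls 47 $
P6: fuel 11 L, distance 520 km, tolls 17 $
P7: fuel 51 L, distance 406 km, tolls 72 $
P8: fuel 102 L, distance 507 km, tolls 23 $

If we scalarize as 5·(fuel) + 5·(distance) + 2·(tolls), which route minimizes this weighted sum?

P1: 5·34 + 5·573 + 2·79 = 3193
P2: 5·22 + 5·75 + 2·20 = 525
P3: 5·42 + 5·292 + 2·37 = 1744
P4: 5·16 + 5·322 + 2·64 = 1818
P5: 5·47 + 5·279 + 2·47 = 1724
P6: 5·11 + 5·520 + 2·17 = 2689
P7: 5·51 + 5·406 + 2·72 = 2429
P8: 5·102 + 5·507 + 2·23 = 3091
Lowest: P2 at 525.

P2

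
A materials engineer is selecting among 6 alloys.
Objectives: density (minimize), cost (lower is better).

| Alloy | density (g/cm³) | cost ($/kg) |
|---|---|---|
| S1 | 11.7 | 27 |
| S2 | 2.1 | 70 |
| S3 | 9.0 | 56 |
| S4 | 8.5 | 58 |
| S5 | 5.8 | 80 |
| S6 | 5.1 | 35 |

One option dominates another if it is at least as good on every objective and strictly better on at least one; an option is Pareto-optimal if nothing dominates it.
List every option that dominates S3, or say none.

S6

S6: density 5.1≤9.0, cost 35≤56 — dominates S3.
Others (S1, S2, S4, S5) are each worse than S3 on at least one objective.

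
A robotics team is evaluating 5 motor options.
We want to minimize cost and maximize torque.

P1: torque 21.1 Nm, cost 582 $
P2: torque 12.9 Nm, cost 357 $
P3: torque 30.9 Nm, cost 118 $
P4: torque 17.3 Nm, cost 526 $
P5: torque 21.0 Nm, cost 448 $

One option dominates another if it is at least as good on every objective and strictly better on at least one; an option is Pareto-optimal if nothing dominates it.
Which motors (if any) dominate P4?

P3, P5

P3: torque 30.9≥17.3, cost 118≤526 — dominates P4.
P5: torque 21.0≥17.3, cost 448≤526 — dominates P4.
Others (P1, P2) are each worse than P4 on at least one objective.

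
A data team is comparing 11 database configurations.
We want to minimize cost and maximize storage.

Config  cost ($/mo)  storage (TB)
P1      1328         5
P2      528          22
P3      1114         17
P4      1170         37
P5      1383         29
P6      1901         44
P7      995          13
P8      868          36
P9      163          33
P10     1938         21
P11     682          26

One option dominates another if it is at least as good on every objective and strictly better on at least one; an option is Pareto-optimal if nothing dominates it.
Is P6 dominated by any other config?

P1: worse on storage (5 vs 44).
P2: worse on storage (22 vs 44).
P3: worse on storage (17 vs 44).
P4: worse on storage (37 vs 44).
P5: worse on storage (29 vs 44).
P7: worse on storage (13 vs 44).
P8: worse on storage (36 vs 44).
P9: worse on storage (33 vs 44).
P10: worse on cost (1938 vs 1901).
P11: worse on storage (26 vs 44).
No option is at least as good as P6 on every objective and strictly better on one.

No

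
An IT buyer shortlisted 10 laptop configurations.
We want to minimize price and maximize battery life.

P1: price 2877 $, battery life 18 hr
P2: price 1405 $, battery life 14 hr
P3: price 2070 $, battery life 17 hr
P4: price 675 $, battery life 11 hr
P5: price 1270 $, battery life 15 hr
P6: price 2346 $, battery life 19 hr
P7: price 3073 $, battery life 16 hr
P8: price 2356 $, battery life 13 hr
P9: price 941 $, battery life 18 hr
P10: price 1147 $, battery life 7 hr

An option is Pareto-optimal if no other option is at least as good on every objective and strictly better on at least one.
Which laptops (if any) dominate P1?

P6: price 2346≤2877, battery life 19≥18 — dominates P1.
P9: price 941≤2877, battery life 18≥18 — dominates P1.
Others (P2, P3, P4, P5, P7, P8, P10) are each worse than P1 on at least one objective.

P6, P9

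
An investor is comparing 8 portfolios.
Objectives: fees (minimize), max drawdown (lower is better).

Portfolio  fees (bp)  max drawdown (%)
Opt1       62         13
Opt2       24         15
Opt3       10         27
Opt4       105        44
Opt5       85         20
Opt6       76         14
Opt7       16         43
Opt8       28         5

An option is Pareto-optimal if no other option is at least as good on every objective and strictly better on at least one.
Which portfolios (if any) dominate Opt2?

Opt1: worse on fees (62 vs 24).
Opt3: worse on max drawdown (27 vs 15).
Opt4: worse on fees (105 vs 24).
Opt5: worse on fees (85 vs 24).
Opt6: worse on fees (76 vs 24).
Opt7: worse on max drawdown (43 vs 15).
Opt8: worse on fees (28 vs 24).
No option dominates Opt2.

none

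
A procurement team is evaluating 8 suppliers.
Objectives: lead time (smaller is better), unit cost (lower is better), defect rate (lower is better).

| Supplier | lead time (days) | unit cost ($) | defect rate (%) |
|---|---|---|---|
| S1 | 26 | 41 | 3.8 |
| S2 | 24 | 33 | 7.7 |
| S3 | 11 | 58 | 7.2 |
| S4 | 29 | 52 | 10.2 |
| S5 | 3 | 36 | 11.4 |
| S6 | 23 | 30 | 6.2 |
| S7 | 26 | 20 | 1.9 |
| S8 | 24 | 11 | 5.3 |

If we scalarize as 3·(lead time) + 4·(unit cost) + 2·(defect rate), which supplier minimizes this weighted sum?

S1: 3·26 + 4·41 + 2·3.8 = 249.6
S2: 3·24 + 4·33 + 2·7.7 = 219.4
S3: 3·11 + 4·58 + 2·7.2 = 279.4
S4: 3·29 + 4·52 + 2·10.2 = 315.4
S5: 3·3 + 4·36 + 2·11.4 = 175.8
S6: 3·23 + 4·30 + 2·6.2 = 201.4
S7: 3·26 + 4·20 + 2·1.9 = 161.8
S8: 3·24 + 4·11 + 2·5.3 = 126.6
Lowest: S8 at 126.6.

S8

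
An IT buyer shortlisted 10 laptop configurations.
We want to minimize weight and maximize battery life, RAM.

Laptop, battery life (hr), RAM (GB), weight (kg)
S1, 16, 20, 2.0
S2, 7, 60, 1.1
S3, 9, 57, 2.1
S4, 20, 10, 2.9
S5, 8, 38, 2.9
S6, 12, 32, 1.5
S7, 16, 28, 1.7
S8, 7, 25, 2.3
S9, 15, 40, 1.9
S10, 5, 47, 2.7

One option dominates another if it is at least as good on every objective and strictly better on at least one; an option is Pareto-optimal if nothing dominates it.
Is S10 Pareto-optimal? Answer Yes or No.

S2 vs S10: battery life 7≥5, RAM 60≥47, weight 1.1≤2.7 — S2 is at least as good on every objective and strictly better on at least one, so S2 dominates S10.

No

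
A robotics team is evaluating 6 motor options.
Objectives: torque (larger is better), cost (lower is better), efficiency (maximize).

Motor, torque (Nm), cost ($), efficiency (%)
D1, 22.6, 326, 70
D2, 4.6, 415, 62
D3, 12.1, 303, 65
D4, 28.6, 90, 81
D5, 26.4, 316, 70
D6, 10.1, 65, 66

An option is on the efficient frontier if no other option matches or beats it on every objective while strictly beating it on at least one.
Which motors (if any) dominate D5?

D4: torque 28.6≥26.4, cost 90≤316, efficiency 81≥70 — dominates D5.
Others (D1, D2, D3, D6) are each worse than D5 on at least one objective.

D4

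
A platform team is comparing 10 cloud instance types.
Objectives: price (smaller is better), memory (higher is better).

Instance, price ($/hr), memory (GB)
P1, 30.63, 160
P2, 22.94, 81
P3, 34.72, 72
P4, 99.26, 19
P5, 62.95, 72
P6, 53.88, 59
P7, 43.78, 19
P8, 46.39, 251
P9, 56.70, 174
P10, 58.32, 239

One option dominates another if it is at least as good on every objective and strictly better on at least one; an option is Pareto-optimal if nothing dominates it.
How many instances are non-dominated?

P1: not dominated.
P2: not dominated (best price).
P3: dominated by P1 (price 30.63≤34.72, memory 160≥72).
P4: dominated by P1 (price 30.63≤99.26, memory 160≥19).
P5: dominated by P1 (price 30.63≤62.95, memory 160≥72).
P6: dominated by P1 (price 30.63≤53.88, memory 160≥59).
P7: dominated by P1 (price 30.63≤43.78, memory 160≥19).
P8: not dominated (best memory).
P9: dominated by P8 (price 46.39≤56.70, memory 251≥174).
P10: dominated by P8 (price 46.39≤58.32, memory 251≥239).
Pareto-optimal: P1, P2, P8 → 3.

3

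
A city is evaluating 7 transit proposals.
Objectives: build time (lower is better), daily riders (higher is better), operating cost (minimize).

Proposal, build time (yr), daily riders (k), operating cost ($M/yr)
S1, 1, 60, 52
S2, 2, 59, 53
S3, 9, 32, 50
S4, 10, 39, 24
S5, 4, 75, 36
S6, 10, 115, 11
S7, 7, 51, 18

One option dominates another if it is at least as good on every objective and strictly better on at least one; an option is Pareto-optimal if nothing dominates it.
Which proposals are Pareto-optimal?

S1, S5, S6, S7

S1: not dominated (best build time).
S2: dominated by S1 (build time 1≤2, daily riders 60≥59, operating cost 52≤53).
S3: dominated by S5 (build time 4≤9, daily riders 75≥32, operating cost 36≤50).
S4: dominated by S6 (build time 10≤10, daily riders 115≥39, operating cost 11≤24).
S5: not dominated.
S6: not dominated (best daily riders).
S7: not dominated.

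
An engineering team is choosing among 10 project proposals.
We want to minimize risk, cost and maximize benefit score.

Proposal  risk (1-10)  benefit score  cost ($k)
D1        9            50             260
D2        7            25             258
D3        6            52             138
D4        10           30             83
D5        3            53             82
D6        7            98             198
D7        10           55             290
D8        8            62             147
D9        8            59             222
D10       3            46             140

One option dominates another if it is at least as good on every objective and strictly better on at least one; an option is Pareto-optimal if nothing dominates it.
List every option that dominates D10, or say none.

D5

D5: risk 3≤3, benefit score 53≥46, cost 82≤140 — dominates D10.
Others (D1, D2, D3, D4, D6, D7, D8, D9) are each worse than D10 on at least one objective.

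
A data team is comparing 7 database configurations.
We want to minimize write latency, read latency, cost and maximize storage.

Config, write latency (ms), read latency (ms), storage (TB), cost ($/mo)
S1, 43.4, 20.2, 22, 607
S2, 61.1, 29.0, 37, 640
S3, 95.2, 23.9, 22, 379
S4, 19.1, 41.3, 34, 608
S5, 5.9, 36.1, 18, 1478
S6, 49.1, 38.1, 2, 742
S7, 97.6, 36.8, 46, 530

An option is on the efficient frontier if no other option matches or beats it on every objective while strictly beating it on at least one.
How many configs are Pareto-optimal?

6

S1: not dominated (best read latency).
S2: not dominated.
S3: not dominated (best cost).
S4: not dominated.
S5: not dominated (best write latency).
S6: dominated by S1 (write latency 43.4≤49.1, read latency 20.2≤38.1, storage 22≥2, cost 607≤742).
S7: not dominated (best storage).
Pareto-optimal: S1, S2, S3, S4, S5, S7 → 6.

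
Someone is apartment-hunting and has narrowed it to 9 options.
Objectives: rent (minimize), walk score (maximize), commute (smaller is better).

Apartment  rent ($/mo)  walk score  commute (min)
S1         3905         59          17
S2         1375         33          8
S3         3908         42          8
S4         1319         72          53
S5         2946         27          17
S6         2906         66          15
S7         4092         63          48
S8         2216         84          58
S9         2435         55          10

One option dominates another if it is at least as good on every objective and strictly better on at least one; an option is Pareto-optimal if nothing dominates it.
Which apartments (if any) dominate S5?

S2, S6, S9

S2: rent 1375≤2946, walk score 33≥27, commute 8≤17 — dominates S5.
S6: rent 2906≤2946, walk score 66≥27, commute 15≤17 — dominates S5.
S9: rent 2435≤2946, walk score 55≥27, commute 10≤17 — dominates S5.
Others (S1, S3, S4, S7, S8) are each worse than S5 on at least one objective.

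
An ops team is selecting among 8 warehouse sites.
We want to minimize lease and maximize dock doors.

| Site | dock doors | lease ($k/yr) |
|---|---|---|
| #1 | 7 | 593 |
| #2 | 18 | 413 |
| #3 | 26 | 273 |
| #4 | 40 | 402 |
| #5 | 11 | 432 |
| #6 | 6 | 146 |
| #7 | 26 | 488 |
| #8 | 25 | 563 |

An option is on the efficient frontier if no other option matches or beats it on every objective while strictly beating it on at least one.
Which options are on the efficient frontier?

#3, #4, #6

#1: dominated by #2 (dock doors 18≥7, lease 413≤593).
#2: dominated by #3 (dock doors 26≥18, lease 273≤413).
#3: not dominated.
#4: not dominated (best dock doors).
#5: dominated by #2 (dock doors 18≥11, lease 413≤432).
#6: not dominated (best lease).
#7: dominated by #3 (dock doors 26≥26, lease 273≤488).
#8: dominated by #3 (dock doors 26≥25, lease 273≤563).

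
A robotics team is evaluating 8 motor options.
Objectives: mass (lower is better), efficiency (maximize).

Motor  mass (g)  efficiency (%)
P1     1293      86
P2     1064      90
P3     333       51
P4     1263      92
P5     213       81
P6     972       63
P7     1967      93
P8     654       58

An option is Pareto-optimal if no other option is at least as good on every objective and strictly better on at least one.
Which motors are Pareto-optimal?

P2, P4, P5, P7

P1: dominated by P2 (mass 1064≤1293, efficiency 90≥86).
P2: not dominated.
P3: dominated by P5 (mass 213≤333, efficiency 81≥51).
P4: not dominated.
P5: not dominated (best mass).
P6: dominated by P5 (mass 213≤972, efficiency 81≥63).
P7: not dominated (best efficiency).
P8: dominated by P5 (mass 213≤654, efficiency 81≥58).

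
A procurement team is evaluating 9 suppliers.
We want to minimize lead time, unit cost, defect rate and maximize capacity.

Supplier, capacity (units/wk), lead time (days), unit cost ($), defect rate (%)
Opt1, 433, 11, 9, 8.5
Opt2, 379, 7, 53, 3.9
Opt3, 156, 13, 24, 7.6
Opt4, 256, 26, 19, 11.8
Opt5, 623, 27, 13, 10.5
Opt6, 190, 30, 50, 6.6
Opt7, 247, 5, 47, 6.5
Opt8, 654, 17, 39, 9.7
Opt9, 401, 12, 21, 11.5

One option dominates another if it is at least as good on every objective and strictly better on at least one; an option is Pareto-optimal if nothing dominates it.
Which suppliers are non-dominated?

Opt1: not dominated (best unit cost).
Opt2: not dominated (best defect rate).
Opt3: not dominated.
Opt4: dominated by Opt1 (capacity 433≥256, lead time 11≤26, unit cost 9≤19, defect rate 8.5≤11.8).
Opt5: not dominated.
Opt6: dominated by Opt7 (capacity 247≥190, lead time 5≤30, unit cost 47≤50, defect rate 6.5≤6.6).
Opt7: not dominated (best lead time).
Opt8: not dominated (best capacity).
Opt9: dominated by Opt1 (capacity 433≥401, lead time 11≤12, unit cost 9≤21, defect rate 8.5≤11.5).

Opt1, Opt2, Opt3, Opt5, Opt7, Opt8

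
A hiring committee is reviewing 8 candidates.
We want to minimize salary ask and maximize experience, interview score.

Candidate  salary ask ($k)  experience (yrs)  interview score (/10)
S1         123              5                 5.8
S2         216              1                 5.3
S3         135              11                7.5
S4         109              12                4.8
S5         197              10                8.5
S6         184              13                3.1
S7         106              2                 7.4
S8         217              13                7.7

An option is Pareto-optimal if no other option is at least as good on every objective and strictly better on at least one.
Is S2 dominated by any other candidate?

Yes

S1 vs S2: salary ask 123≤216, experience 5≥1, interview score 5.8≥5.3 — S1 is at least as good on every objective and strictly better on at least one, so S1 dominates S2.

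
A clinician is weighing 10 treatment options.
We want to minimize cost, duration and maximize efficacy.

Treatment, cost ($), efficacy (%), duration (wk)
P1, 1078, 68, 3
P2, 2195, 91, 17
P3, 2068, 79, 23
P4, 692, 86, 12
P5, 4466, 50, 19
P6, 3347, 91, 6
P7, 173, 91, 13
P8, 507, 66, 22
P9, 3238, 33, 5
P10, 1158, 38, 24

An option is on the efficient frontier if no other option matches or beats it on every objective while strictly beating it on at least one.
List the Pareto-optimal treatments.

P1: not dominated (best duration).
P2: dominated by P7 (cost 173≤2195, efficacy 91≥91, duration 13≤17).
P3: dominated by P4 (cost 692≤2068, efficacy 86≥79, duration 12≤23).
P4: not dominated.
P5: dominated by P1 (cost 1078≤4466, efficacy 68≥50, duration 3≤19).
P6: not dominated.
P7: not dominated (best cost).
P8: dominated by P7 (cost 173≤507, efficacy 91≥66, duration 13≤22).
P9: dominated by P1 (cost 1078≤3238, efficacy 68≥33, duration 3≤5).
P10: dominated by P1 (cost 1078≤1158, efficacy 68≥38, duration 3≤24).

P1, P4, P6, P7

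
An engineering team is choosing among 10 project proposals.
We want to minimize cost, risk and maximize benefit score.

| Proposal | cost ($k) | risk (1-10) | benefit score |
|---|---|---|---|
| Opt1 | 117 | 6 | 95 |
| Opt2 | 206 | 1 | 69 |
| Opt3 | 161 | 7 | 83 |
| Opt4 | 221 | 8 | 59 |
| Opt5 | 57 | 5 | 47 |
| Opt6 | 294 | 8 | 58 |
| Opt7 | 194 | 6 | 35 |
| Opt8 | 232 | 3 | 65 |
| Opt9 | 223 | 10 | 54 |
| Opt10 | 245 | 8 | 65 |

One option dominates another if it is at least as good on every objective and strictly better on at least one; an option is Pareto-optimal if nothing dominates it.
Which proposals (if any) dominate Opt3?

Opt1: cost 117≤161, risk 6≤7, benefit score 95≥83 — dominates Opt3.
Others (Opt2, Opt4, Opt5, Opt6, Opt7, Opt8, Opt9, Opt10) are each worse than Opt3 on at least one objective.

Opt1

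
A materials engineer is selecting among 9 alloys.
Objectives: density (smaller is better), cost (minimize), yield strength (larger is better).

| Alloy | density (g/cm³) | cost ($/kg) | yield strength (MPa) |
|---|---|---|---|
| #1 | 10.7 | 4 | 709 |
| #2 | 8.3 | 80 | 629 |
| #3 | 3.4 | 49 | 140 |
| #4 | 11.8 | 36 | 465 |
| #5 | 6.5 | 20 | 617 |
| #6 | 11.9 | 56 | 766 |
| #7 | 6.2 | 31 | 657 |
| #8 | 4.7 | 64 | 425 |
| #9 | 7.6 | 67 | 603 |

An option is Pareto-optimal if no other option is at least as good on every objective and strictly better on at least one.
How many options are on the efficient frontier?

6

#1: not dominated (best cost).
#2: dominated by #7 (density 6.2≤8.3, cost 31≤80, yield strength 657≥629).
#3: not dominated (best density).
#4: dominated by #1 (density 10.7≤11.8, cost 4≤36, yield strength 709≥465).
#5: not dominated.
#6: not dominated (best yield strength).
#7: not dominated.
#8: not dominated.
#9: dominated by #5 (density 6.5≤7.6, cost 20≤67, yield strength 617≥603).
Pareto-optimal: #1, #3, #5, #6, #7, #8 → 6.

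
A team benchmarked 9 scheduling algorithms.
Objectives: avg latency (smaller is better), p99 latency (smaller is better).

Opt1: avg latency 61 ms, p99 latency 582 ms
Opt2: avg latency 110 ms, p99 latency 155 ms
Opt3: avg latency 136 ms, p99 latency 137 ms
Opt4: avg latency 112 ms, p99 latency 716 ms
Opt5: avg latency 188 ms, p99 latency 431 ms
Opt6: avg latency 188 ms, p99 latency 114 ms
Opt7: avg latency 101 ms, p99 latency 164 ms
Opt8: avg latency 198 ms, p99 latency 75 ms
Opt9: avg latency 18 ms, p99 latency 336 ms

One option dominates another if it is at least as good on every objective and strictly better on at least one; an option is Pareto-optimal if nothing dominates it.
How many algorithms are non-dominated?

Opt1: dominated by Opt9 (avg latency 18≤61, p99 latency 336≤582).
Opt2: not dominated.
Opt3: not dominated.
Opt4: dominated by Opt1 (avg latency 61≤112, p99 latency 582≤716).
Opt5: dominated by Opt2 (avg latency 110≤188, p99 latency 155≤431).
Opt6: not dominated.
Opt7: not dominated.
Opt8: not dominated (best p99 latency).
Opt9: not dominated (best avg latency).
Pareto-optimal: Opt2, Opt3, Opt6, Opt7, Opt8, Opt9 → 6.

6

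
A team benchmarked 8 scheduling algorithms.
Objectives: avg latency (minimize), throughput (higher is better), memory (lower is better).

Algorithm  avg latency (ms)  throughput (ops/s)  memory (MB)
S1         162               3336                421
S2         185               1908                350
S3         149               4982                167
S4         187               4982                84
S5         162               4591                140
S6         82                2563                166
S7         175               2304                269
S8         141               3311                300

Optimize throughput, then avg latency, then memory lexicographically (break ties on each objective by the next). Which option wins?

S3

First maximize throughput: best is 4982, kept {S3, S4}.
Then minimize avg latency: best is 149, kept {S3}.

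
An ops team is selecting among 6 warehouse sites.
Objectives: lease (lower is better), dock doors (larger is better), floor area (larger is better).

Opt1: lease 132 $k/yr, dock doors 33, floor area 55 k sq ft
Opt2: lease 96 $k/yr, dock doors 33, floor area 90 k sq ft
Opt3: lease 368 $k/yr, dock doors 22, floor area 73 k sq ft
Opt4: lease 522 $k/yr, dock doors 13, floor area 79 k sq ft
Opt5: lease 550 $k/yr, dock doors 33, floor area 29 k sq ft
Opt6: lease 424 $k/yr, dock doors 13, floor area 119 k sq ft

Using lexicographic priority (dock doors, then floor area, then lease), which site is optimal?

First maximize dock doors: best is 33, kept {Opt1, Opt2, Opt5}.
Then maximize floor area: best is 90, kept {Opt2}.

Opt2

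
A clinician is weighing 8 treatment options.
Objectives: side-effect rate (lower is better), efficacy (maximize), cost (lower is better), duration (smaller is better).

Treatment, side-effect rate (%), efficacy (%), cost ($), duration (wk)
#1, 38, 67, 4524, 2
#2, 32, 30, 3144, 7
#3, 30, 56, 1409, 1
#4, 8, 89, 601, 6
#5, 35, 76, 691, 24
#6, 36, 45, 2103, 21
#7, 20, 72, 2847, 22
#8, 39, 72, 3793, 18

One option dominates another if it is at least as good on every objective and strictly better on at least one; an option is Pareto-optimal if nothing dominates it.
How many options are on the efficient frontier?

3

#1: not dominated.
#2: dominated by #3 (side-effect rate 30≤32, efficacy 56≥30, cost 1409≤3144, duration 1≤7).
#3: not dominated (best duration).
#4: not dominated (best side-effect rate).
#5: dominated by #4 (side-effect rate 8≤35, efficacy 89≥76, cost 601≤691, duration 6≤24).
#6: dominated by #3 (side-effect rate 30≤36, efficacy 56≥45, cost 1409≤2103, duration 1≤21).
#7: dominated by #4 (side-effect rate 8≤20, efficacy 89≥72, cost 601≤2847, duration 6≤22).
#8: dominated by #4 (side-effect rate 8≤39, efficacy 89≥72, cost 601≤3793, duration 6≤18).
Pareto-optimal: #1, #3, #4 → 3.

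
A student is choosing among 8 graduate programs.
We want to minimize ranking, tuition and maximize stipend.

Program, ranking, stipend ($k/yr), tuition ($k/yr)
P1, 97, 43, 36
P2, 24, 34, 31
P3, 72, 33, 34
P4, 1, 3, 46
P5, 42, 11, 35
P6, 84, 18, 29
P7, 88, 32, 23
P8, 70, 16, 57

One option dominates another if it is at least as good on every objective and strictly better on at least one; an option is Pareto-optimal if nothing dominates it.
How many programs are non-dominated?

P1: not dominated (best stipend).
P2: not dominated.
P3: dominated by P2 (ranking 24≤72, stipend 34≥33, tuition 31≤34).
P4: not dominated (best ranking).
P5: dominated by P2 (ranking 24≤42, stipend 34≥11, tuition 31≤35).
P6: not dominated.
P7: not dominated (best tuition).
P8: dominated by P2 (ranking 24≤70, stipend 34≥16, tuition 31≤57).
Pareto-optimal: P1, P2, P4, P6, P7 → 5.

5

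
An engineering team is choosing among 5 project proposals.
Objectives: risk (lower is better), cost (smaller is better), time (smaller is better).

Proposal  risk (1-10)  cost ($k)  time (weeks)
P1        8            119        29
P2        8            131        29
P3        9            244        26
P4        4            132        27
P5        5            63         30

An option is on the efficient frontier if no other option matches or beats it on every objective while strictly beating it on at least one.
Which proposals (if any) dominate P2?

P1: risk 8≤8, cost 119≤131, time 29≤29 — dominates P2.
Others (P3, P4, P5) are each worse than P2 on at least one objective.

P1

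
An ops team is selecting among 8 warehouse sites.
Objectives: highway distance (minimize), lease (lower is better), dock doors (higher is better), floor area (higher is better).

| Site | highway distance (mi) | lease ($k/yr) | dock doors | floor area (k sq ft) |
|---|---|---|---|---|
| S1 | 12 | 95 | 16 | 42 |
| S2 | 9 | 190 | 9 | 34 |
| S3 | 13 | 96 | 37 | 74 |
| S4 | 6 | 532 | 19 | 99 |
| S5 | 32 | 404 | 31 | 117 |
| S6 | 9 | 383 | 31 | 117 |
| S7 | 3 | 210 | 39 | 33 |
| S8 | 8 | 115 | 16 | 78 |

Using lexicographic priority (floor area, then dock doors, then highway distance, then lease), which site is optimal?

First maximize floor area: best is 117, kept {S5, S6}.
Then maximize dock doors: best is 31, kept {S5, S6}.
Then minimize highway distance: best is 9, kept {S6}.

S6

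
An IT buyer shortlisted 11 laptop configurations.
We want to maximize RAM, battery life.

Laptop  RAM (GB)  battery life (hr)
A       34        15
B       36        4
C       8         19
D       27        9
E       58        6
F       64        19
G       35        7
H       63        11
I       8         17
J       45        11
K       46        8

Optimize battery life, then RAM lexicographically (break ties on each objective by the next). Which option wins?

F

First maximize battery life: best is 19, kept {C, F}.
Then maximize RAM: best is 64, kept {F}.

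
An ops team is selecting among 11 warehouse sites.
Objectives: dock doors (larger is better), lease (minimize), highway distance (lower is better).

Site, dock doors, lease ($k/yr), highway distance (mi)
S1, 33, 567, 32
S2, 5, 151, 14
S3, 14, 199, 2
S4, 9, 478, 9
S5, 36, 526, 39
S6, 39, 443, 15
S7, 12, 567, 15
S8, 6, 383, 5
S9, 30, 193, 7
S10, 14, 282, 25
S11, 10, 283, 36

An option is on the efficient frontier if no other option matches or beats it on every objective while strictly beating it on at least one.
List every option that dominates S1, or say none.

S6

S6: dock doors 39≥33, lease 443≤567, highway distance 15≤32 — dominates S1.
Others (S2, S3, S4, S5, S7, S8, S9, S10, S11) are each worse than S1 on at least one objective.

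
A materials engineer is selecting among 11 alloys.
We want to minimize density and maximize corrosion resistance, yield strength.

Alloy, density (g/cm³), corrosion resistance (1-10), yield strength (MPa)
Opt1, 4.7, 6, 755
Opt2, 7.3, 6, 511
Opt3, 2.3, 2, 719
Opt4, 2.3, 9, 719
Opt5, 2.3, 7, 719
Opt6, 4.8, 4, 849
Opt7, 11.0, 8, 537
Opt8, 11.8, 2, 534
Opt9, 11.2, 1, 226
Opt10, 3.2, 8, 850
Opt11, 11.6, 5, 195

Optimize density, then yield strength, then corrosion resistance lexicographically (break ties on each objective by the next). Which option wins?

Opt4

First minimize density: best is 2.3, kept {Opt3, Opt4, Opt5}.
Then maximize yield strength: best is 719, kept {Opt3, Opt4, Opt5}.
Then maximize corrosion resistance: best is 9, kept {Opt4}.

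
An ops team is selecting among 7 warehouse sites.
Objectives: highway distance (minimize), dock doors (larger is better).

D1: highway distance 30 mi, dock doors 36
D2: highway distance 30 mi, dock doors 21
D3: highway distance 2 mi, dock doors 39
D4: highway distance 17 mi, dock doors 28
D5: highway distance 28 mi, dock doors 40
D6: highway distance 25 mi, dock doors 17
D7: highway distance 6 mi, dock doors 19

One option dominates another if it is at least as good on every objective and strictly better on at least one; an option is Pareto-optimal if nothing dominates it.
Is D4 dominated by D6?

D6 vs D4: D6 is worse on highway distance (25 vs 17), so it does not dominate D4.

No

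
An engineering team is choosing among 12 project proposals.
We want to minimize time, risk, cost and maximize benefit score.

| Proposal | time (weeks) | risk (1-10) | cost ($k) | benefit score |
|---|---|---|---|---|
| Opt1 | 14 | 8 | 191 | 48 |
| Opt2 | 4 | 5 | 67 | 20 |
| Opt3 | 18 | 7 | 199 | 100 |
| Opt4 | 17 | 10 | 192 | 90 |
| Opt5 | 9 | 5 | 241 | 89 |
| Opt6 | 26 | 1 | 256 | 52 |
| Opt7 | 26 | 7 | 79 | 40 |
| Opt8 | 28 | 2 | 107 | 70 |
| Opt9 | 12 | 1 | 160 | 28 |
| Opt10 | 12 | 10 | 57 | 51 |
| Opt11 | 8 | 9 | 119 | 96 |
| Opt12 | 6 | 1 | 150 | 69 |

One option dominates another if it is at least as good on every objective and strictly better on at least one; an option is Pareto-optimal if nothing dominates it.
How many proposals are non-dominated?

8

Opt1: dominated by Opt12 (time 6≤14, risk 1≤8, cost 150≤191, benefit score 69≥48).
Opt2: not dominated (best time).
Opt3: not dominated (best benefit score).
Opt4: dominated by Opt11 (time 8≤17, risk 9≤10, cost 119≤192, benefit score 96≥90).
Opt5: not dominated.
Opt6: dominated by Opt12 (time 6≤26, risk 1≤1, cost 150≤256, benefit score 69≥52).
Opt7: not dominated.
Opt8: not dominated.
Opt9: dominated by Opt12 (time 6≤12, risk 1≤1, cost 150≤160, benefit score 69≥28).
Opt10: not dominated (best cost).
Opt11: not dominated.
Opt12: not dominated.
Pareto-optimal: Opt2, Opt3, Opt5, Opt7, Opt8, Opt10, Opt11, Opt12 → 8.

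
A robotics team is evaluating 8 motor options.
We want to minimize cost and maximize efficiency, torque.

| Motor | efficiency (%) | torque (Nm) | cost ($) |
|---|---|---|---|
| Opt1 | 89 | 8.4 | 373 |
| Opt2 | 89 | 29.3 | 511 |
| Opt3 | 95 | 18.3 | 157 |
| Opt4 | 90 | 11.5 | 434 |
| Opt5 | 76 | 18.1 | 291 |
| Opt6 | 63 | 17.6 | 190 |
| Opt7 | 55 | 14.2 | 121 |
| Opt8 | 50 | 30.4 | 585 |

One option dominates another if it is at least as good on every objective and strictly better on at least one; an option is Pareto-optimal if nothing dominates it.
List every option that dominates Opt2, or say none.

none

Opt1: worse on torque (8.4 vs 29.3).
Opt3: worse on torque (18.3 vs 29.3).
Opt4: worse on torque (11.5 vs 29.3).
Opt5: worse on efficiency (76 vs 89).
Opt6: worse on efficiency (63 vs 89).
Opt7: worse on efficiency (55 vs 89).
Opt8: worse on efficiency (50 vs 89).
No option dominates Opt2.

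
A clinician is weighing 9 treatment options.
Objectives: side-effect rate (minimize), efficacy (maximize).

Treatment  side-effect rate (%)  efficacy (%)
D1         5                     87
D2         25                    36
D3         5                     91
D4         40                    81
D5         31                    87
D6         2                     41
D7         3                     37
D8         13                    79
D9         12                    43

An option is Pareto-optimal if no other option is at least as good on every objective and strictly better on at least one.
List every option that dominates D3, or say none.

none

D1: worse on efficacy (87 vs 91).
D2: worse on side-effect rate (25 vs 5).
D4: worse on side-effect rate (40 vs 5).
D5: worse on side-effect rate (31 vs 5).
D6: worse on efficacy (41 vs 91).
D7: worse on efficacy (37 vs 91).
D8: worse on side-effect rate (13 vs 5).
D9: worse on side-effect rate (12 vs 5).
No option dominates D3.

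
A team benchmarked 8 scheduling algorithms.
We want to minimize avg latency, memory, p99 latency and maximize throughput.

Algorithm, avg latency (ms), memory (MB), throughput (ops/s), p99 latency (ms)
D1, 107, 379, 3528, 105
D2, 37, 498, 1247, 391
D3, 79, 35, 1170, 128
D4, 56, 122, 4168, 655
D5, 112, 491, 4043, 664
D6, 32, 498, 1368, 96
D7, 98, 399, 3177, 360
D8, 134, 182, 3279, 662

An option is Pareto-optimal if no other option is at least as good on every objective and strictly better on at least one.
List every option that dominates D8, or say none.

D4: avg latency 56≤134, memory 122≤182, throughput 4168≥3279, p99 latency 655≤662 — dominates D8.
Others (D1, D2, D3, D5, D6, D7) are each worse than D8 on at least one objective.

D4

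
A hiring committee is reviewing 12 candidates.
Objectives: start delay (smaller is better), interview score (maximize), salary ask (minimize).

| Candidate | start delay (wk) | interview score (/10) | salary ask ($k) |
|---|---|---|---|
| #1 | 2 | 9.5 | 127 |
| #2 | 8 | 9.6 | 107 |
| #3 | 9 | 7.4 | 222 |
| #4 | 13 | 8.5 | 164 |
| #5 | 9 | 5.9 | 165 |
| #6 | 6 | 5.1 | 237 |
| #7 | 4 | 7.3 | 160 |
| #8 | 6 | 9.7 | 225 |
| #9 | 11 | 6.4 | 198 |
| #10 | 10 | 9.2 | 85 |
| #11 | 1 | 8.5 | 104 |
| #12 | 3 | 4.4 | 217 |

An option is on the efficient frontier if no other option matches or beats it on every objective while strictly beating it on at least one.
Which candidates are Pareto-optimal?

#1: not dominated.
#2: not dominated.
#3: dominated by #1 (start delay 2≤9, interview score 9.5≥7.4, salary ask 127≤222).
#4: dominated by #1 (start delay 2≤13, interview score 9.5≥8.5, salary ask 127≤164).
#5: dominated by #1 (start delay 2≤9, interview score 9.5≥5.9, salary ask 127≤165).
#6: dominated by #1 (start delay 2≤6, interview score 9.5≥5.1, salary ask 127≤237).
#7: dominated by #1 (start delay 2≤4, interview score 9.5≥7.3, salary ask 127≤160).
#8: not dominated (best interview score).
#9: dominated by #1 (start delay 2≤11, interview score 9.5≥6.4, salary ask 127≤198).
#10: not dominated (best salary ask).
#11: not dominated (best start delay).
#12: dominated by #1 (start delay 2≤3, interview score 9.5≥4.4, salary ask 127≤217).

#1, #2, #8, #10, #11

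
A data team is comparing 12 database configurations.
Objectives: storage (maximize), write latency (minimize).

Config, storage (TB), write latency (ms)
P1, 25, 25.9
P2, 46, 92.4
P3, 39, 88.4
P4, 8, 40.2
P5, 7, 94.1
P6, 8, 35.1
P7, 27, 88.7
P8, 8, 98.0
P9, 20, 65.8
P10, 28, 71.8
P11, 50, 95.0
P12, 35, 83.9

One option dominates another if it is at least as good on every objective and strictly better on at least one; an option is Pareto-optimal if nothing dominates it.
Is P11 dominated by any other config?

P1: worse on storage (25 vs 50).
P2: worse on storage (46 vs 50).
P3: worse on storage (39 vs 50).
P4: worse on storage (8 vs 50).
P5: worse on storage (7 vs 50).
P6: worse on storage (8 vs 50).
P7: worse on storage (27 vs 50).
P8: worse on storage (8 vs 50).
P9: worse on storage (20 vs 50).
P10: worse on storage (28 vs 50).
P12: worse on storage (35 vs 50).
No option is at least as good as P11 on every objective and strictly better on one.

No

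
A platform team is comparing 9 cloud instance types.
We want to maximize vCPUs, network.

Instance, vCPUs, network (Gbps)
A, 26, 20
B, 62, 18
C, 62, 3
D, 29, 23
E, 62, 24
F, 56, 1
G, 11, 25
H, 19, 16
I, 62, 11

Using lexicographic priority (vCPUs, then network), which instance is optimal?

E

First maximize vCPUs: best is 62, kept {B, C, E, I}.
Then maximize network: best is 24, kept {E}.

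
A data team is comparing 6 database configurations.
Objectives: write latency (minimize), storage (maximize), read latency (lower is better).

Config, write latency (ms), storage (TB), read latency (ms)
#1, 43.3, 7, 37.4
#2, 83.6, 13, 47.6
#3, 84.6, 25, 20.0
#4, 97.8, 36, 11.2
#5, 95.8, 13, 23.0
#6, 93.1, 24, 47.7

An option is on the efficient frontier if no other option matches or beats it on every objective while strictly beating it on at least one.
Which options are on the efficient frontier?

#1, #2, #3, #4

#1: not dominated (best write latency).
#2: not dominated.
#3: not dominated.
#4: not dominated (best storage).
#5: dominated by #3 (write latency 84.6≤95.8, storage 25≥13, read latency 20.0≤23.0).
#6: dominated by #3 (write latency 84.6≤93.1, storage 25≥24, read latency 20.0≤47.7).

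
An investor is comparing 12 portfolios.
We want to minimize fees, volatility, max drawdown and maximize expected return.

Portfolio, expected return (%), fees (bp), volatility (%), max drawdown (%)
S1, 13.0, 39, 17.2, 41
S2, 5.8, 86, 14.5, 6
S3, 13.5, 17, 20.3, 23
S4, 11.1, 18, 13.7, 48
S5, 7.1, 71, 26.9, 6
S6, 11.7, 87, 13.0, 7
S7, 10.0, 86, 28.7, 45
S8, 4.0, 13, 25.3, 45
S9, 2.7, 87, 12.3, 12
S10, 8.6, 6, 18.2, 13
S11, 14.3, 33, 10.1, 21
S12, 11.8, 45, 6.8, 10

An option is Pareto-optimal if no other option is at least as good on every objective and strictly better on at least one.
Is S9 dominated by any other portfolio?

S12 vs S9: expected return 11.8≥2.7, fees 45≤87, volatility 6.8≤12.3, max drawdown 10≤12 — S12 is at least as good on every objective and strictly better on at least one, so S12 dominates S9.

Yes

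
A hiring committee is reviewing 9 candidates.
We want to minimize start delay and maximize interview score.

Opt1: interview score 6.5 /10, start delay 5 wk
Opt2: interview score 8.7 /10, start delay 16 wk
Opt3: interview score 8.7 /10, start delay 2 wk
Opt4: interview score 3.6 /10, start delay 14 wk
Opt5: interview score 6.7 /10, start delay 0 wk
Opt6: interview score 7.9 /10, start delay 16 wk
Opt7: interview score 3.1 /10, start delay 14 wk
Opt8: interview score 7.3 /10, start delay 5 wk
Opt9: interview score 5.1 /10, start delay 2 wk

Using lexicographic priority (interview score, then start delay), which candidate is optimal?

First maximize interview score: best is 8.7, kept {Opt2, Opt3}.
Then minimize start delay: best is 2, kept {Opt3}.

Opt3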